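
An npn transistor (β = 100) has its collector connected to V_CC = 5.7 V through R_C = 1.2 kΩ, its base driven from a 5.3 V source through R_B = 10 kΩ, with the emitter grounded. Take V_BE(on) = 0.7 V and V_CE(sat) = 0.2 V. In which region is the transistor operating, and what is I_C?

Assume active: I_B = (5.3 − 0.7)/10 = 0.46 mA, giving I_C = β·I_B = 46 mA.
But then V_CE = 5.7 − 46×1.2 = -49.5 V < V_CE(sat) = 0.2 V — impossible in the active region.
So the transistor is saturated. With V_CE = 0.2 V, I_C = (V_CC − 0.2)/R_C = 5.5/1.2 = 4.58 mA.
Check: β·I_B = 46 mA > I_C = 4.58 mA, confirming saturation.

saturation; I_C ≈ 4.6 mA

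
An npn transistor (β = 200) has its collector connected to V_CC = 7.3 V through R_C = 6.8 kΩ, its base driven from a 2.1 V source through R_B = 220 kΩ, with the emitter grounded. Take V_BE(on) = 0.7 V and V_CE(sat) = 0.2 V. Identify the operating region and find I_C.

saturation; I_C ≈ 1 mA

Assume active: I_B = (2.1 − 0.7)/220 = 0.00636 mA, giving I_C = β·I_B = 1.27 mA.
But then V_CE = 7.3 − 1.27×6.8 = -1.35 V < V_CE(sat) = 0.2 V — impossible in the active region.
So the transistor is saturated. With V_CE = 0.2 V, I_C = (V_CC − 0.2)/R_C = 7.1/6.8 = 1.04 mA.
Check: β·I_B = 1.27 mA > I_C = 1.04 mA, confirming saturation.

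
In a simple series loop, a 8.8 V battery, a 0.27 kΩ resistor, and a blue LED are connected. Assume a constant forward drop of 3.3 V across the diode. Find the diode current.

I ≈ 20 mA

KVL around the loop: 8.8 = V_D + I·R = 3.3 + I × 0.27 kΩ.
So I = (8.8 − 3.3) / 0.27 kΩ = 5.5 / 0.27 = 20.4 mA.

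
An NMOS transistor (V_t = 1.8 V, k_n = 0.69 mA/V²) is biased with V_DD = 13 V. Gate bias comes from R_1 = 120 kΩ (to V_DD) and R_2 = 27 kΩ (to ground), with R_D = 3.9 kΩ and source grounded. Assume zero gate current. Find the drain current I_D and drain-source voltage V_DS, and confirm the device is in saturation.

V_G = V_DD·R_2/(R_1+R_2) = 13×27/147 = 2.39 V. With the source grounded, V_GS = V_G = 2.39 V.
Assume saturation: I_D = (k_n/2)(V_GS − V_t)² = (0.69/2)×(2.39 − 1.8)² = 0.345×0.588² = 0.119 mA.
V_DS = V_DD − I_D·R_D = 13 − 0.119×3.9 = 12.5 V.
Saturation requires V_DS ≥ V_GS − V_t = 0.588 V; 12.5 ≥ 0.588 ✓.

I_D ≈ 0.12 mA, V_DS ≈ 13 V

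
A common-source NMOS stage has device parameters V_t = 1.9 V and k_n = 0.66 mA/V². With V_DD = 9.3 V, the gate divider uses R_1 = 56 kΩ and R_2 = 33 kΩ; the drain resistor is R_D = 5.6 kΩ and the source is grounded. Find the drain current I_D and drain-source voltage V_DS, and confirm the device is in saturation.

I_D ≈ 0.79 mA, V_DS ≈ 4.9 V

V_G = V_DD·R_2/(R_1+R_2) = 9.3×33/89 = 3.45 V. With the source grounded, V_GS = V_G = 3.45 V.
Assume saturation: I_D = (k_n/2)(V_GS − V_t)² = (0.66/2)×(3.45 − 1.9)² = 0.33×1.55² = 0.791 mA.
V_DS = V_DD − I_D·R_D = 9.3 − 0.791×5.6 = 4.87 V.
Saturation requires V_DS ≥ V_GS − V_t = 1.55 V; 4.87 ≥ 1.55 ✓.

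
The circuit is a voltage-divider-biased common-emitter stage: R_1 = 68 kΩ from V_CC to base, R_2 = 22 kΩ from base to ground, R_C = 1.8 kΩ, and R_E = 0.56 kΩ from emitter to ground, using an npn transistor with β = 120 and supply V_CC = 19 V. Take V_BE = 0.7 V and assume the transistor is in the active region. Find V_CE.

Thevenize the base divider: V_Th = V_CC·R_2/(R_1+R_2) = 19×22/90 = 4.64 V, R_Th = R_1‖R_2 = 16.6 kΩ.
Base-emitter loop: V_Th = I_B·R_Th + V_BE + (β+1)I_B·R_E, so I_B = (4.64 − 0.7) / (16.6 + 121×0.56) = 0.0467 mA.
I_C = β·I_B = 120×0.0467 = 5.61 mA, and I_E = (β+1)I_B = 5.66 mA.
V_CE = V_CC − I_C·R_C − I_E·R_E = 19 − 5.61×1.8 − 5.66×0.56 = 5.74 V.
V_CE = 5.74 V > 0.2 V confirms active-region operation.

V_CE ≈ 5.7 V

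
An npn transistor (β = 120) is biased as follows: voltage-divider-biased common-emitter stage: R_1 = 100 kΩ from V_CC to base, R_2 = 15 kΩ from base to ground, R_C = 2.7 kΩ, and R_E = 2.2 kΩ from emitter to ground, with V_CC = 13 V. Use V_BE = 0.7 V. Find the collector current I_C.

Thevenize the base divider: V_Th = V_CC·R_2/(R_1+R_2) = 13×15/115 = 1.7 V, R_Th = R_1‖R_2 = 13 kΩ.
Base-emitter loop: V_Th = I_B·R_Th + V_BE + (β+1)I_B·R_E, so I_B = (1.7 − 0.7) / (13 + 121×2.2) = 0.00357 mA.
I_C = β·I_B = 120×0.00357 = 0.428 mA, and I_E = (β+1)I_B = 0.431 mA.
V_CE = V_CC − I_C·R_C − I_E·R_E = 13 − 0.428×2.7 − 0.431×2.2 = 10.9 V.
V_CE = 10.9 V > 0.2 V confirms active-region operation.

I_C ≈ 0.43 mA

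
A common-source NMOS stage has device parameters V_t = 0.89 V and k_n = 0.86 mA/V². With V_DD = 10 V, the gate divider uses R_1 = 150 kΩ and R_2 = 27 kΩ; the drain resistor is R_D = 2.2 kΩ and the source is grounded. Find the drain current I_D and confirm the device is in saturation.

I_D ≈ 0.17 mA

V_G = V_DD·R_2/(R_1+R_2) = 10×27/177 = 1.53 V. With the source grounded, V_GS = V_G = 1.53 V.
Assume saturation: I_D = (k_n/2)(V_GS − V_t)² = (0.86/2)×(1.53 − 0.89)² = 0.43×0.635² = 0.174 mA.
V_DS = V_DD − I_D·R_D = 10 − 0.174×2.2 = 9.62 V.
Saturation requires V_DS ≥ V_GS − V_t = 0.635 V; 9.62 ≥ 0.635 ✓.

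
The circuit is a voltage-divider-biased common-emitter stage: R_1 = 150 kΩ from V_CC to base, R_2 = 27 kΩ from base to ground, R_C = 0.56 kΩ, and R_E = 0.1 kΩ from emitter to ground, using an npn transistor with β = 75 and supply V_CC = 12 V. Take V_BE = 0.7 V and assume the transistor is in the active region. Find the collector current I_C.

Thevenize the base divider: V_Th = V_CC·R_2/(R_1+R_2) = 12×27/177 = 1.83 V, R_Th = R_1‖R_2 = 22.9 kΩ.
Base-emitter loop: V_Th = I_B·R_Th + V_BE + (β+1)I_B·R_E, so I_B = (1.83 − 0.7) / (22.9 + 76×0.1) = 0.0371 mA.
I_C = β·I_B = 75×0.0371 = 2.78 mA, and I_E = (β+1)I_B = 2.82 mA.
V_CE = V_CC − I_C·R_C − I_E·R_E = 12 − 2.78×0.56 − 2.82×0.1 = 10.2 V.
V_CE = 10.2 V > 0.2 V confirms active-region operation.

I_C ≈ 2.8 mA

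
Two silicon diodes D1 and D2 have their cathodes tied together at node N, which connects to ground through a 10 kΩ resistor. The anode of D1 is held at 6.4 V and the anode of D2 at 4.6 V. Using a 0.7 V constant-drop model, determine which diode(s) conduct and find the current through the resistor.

Assume both conduct. Then node N would need to be at both 6.4−0.7 = 5.7 V and 4.6−0.7 = 3.9 V, which is impossible.
Assume only D1 conducts: V_N = 6.4 − 0.7 = 5.7 V, so I_R = 5.7/10 = 0.57 mA.
Check D2: its anode-to-cathode voltage is 4.6 − 5.7 = -1.1 V < 0.7 V, so it is off. The assumption is consistent.

Only D1 conducts; I_R ≈ 0.57 mA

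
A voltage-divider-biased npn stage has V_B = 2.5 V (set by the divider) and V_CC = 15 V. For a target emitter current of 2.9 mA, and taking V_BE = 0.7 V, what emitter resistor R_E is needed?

V_E = V_B − V_BE = 2.5 − 0.7 = 1.8 V.
R_E = V_E / I_E = 1.8 / 2.9 = 0.621 kΩ.

R_E ≈ 0.62 kΩ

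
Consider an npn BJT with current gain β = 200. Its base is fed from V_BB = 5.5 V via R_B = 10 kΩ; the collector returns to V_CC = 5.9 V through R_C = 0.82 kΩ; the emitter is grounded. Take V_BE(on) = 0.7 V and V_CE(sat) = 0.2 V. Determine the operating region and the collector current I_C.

saturation; I_C ≈ 7 mA

Assume active: I_B = (5.5 − 0.7)/10 = 0.48 mA, giving I_C = β·I_B = 96 mA.
But then V_CE = 5.9 − 96×0.82 = -72.8 V < V_CE(sat) = 0.2 V — impossible in the active region.
So the transistor is saturated. With V_CE = 0.2 V, I_C = (V_CC − 0.2)/R_C = 5.7/0.82 = 6.95 mA.
Check: β·I_B = 96 mA > I_C = 6.95 mA, confirming saturation.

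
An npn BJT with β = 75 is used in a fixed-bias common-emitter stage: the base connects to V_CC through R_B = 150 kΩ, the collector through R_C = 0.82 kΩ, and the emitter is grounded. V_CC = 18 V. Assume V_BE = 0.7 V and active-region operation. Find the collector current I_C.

I_C ≈ 8.7 mA

Base loop: V_CC = I_B·R_B + V_BE, so I_B = (18 − 0.7)/150 kΩ = 0.115 mA.
In the active region I_C = β·I_B = 75 × 0.115 = 8.65 mA.
Collector loop: V_CE = V_CC − I_C·R_C = 18 − 8.65×0.82 = 10.9 V.
Since V_CE = 10.9 V > V_CE(sat) ≈ 0.2 V, the transistor is in the active region as assumed.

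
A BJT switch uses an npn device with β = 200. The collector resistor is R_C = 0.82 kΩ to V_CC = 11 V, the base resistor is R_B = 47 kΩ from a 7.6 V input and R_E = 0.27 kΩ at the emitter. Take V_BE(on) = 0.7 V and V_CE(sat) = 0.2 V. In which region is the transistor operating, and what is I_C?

saturation; I_C ≈ 9.9 mA

Assume active: I_B = (7.6 − 0.7)/(47 + 201×0.27) = 0.0681 mA, I_C = β·I_B = 13.6 mA.
Then V_CE = 11 − 13.6×0.82 − 13.7×0.27 = -3.87 V < 0.2 V — the active assumption fails.
Re-solve with V_CE = 0.2 V. KCL at the emitter: V_E/R_E = (V_BB−0.7−V_E)/R_B + (V_CC−0.2−V_E)/R_C, giving V_E = 2.69 V.
I_C = (V_CC − 0.2 − V_E)/R_C = (10.8 − 2.69)/0.82 = 9.89 mA.
Check: I_B = (6.9 − 2.69)/47 = 0.0895 mA, and β·I_B = 17.9 mA > I_C, confirming saturation.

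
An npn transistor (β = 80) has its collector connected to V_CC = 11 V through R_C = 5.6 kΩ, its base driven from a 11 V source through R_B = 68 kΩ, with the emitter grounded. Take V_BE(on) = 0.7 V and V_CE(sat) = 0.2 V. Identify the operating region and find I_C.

Assume active: I_B = (11 − 0.7)/68 = 0.151 mA, giving I_C = β·I_B = 12.1 mA.
But then V_CE = 11 − 12.1×5.6 = -56.9 V < V_CE(sat) = 0.2 V — impossible in the active region.
So the transistor is saturated. With V_CE = 0.2 V, I_C = (V_CC − 0.2)/R_C = 10.8/5.6 = 1.93 mA.
Check: β·I_B = 12.1 mA > I_C = 1.93 mA, confirming saturation.

saturation; I_C ≈ 1.9 mA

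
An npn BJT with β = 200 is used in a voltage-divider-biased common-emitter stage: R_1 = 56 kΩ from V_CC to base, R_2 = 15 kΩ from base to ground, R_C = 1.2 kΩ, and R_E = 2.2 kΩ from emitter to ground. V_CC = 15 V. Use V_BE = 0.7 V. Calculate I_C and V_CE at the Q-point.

Thevenize the base divider: V_Th = V_CC·R_2/(R_1+R_2) = 15×15/71 = 3.17 V, R_Th = R_1‖R_2 = 11.8 kΩ.
Base-emitter loop: V_Th = I_B·R_Th + V_BE + (β+1)I_B·R_E, so I_B = (3.17 − 0.7) / (11.8 + 201×2.2) = 0.00544 mA.
I_C = β·I_B = 200×0.00544 = 1.09 mA, and I_E = (β+1)I_B = 1.09 mA.
V_CE = V_CC − I_C·R_C − I_E·R_E = 15 − 1.09×1.2 − 1.09×2.2 = 11.3 V.
V_CE = 11.3 V > 0.2 V confirms active-region operation.

I_C ≈ 1.1 mA, V_CE ≈ 11 V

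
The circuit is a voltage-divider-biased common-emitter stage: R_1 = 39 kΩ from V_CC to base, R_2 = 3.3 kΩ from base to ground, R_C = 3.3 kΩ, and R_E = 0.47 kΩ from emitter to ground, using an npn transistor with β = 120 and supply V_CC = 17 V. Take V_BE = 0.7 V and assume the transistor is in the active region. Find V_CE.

Thevenize the base divider: V_Th = V_CC·R_2/(R_1+R_2) = 17×3.3/42.3 = 1.33 V, R_Th = R_1‖R_2 = 3.04 kΩ.
Base-emitter loop: V_Th = I_B·R_Th + V_BE + (β+1)I_B·R_E, so I_B = (1.33 − 0.7) / (3.04 + 121×0.47) = 0.0105 mA.
I_C = β·I_B = 120×0.0105 = 1.25 mA, and I_E = (β+1)I_B = 1.26 mA.
V_CE = V_CC − I_C·R_C − I_E·R_E = 17 − 1.25×3.3 − 1.26×0.47 = 12.3 V.
V_CE = 12.3 V > 0.2 V confirms active-region operation.

V_CE ≈ 12 V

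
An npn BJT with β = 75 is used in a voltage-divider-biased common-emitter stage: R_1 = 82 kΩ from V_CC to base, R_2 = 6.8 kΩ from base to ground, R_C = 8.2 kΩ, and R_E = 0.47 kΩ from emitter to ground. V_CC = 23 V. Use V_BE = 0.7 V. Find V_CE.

V_CE ≈ 6.6 V

Thevenize the base divider: V_Th = V_CC·R_2/(R_1+R_2) = 23×6.8/88.8 = 1.76 V, R_Th = R_1‖R_2 = 6.28 kΩ.
Base-emitter loop: V_Th = I_B·R_Th + V_BE + (β+1)I_B·R_E, so I_B = (1.76 − 0.7) / (6.28 + 76×0.47) = 0.0253 mA.
I_C = β·I_B = 75×0.0253 = 1.9 mA, and I_E = (β+1)I_B = 1.92 mA.
V_CE = V_CC − I_C·R_C − I_E·R_E = 23 − 1.9×8.2 − 1.92×0.47 = 6.56 V.
V_CE = 6.56 V > 0.2 V confirms active-region operation.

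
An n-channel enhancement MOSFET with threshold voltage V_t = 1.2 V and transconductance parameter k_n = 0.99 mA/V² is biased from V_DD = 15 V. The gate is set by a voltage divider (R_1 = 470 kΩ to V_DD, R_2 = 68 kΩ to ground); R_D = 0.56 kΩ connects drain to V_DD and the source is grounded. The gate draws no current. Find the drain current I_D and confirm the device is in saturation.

V_G = V_DD·R_2/(R_1+R_2) = 15×68/538 = 1.9 V. With the source grounded, V_GS = V_G = 1.9 V.
Assume saturation: I_D = (k_n/2)(V_GS − V_t)² = (0.99/2)×(1.9 − 1.2)² = 0.495×0.696² = 0.24 mA.
V_DS = V_DD − I_D·R_D = 15 − 0.24×0.56 = 14.9 V.
Saturation requires V_DS ≥ V_GS − V_t = 0.696 V; 14.9 ≥ 0.696 ✓.

I_D ≈ 0.24 mA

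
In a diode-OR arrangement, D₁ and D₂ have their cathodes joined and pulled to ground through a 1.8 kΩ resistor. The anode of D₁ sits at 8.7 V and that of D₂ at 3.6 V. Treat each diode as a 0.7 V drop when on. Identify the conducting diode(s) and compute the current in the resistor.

Only D₁ conducts; I_R ≈ 4.4 mA

Assume both conduct. Then node N would need to be at both 8.7−0.7 = 8 V and 3.6−0.7 = 2.9 V, which is impossible.
Assume only D₁ conducts: V_N = 8.7 − 0.7 = 8 V, so I_R = 8/1.8 = 4.44 mA.
Check D₂: its anode-to-cathode voltage is 3.6 − 8 = -4.4 V < 0.7 V, so it is off. The assumption is consistent.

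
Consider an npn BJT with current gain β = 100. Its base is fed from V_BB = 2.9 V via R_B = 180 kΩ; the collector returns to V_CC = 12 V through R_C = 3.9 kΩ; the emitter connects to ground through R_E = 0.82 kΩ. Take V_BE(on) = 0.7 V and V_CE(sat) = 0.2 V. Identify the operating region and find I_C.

Assume active. Base-emitter loop: I_B = (V_BB − V_BE)/(R_B + (β+1)R_E) = (2.9 − 0.7)/(180 + 101×0.82) = 0.00837 mA.
I_C = β·I_B = 100×0.00837 = 0.837 mA.
V_CE = V_CC − I_C·R_C − I_E·R_E = 12 − 0.837×3.9 − 0.845×0.82 = 8.04 V > V_CE(sat), so the active-region assumption holds.

active; I_C ≈ 0.84 mA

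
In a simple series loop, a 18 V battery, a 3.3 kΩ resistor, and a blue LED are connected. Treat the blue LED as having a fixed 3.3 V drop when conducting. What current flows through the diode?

KVL around the loop: 18 = V_D + I·R = 3.3 + I × 3.3 kΩ.
So I = (18 − 3.3) / 3.3 kΩ = 14.7 / 3.3 = 4.45 mA.

I ≈ 4.5 mA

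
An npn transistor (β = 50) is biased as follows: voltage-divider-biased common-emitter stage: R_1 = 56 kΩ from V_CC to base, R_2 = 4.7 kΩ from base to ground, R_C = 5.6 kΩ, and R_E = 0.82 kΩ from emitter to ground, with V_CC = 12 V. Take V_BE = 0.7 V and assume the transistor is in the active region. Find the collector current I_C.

Thevenize the base divider: V_Th = V_CC·R_2/(R_1+R_2) = 12×4.7/60.7 = 0.929 V, R_Th = R_1‖R_2 = 4.34 kΩ.
Base-emitter loop: V_Th = I_B·R_Th + V_BE + (β+1)I_B·R_E, so I_B = (0.929 − 0.7) / (4.34 + 51×0.82) = 0.00496 mA.
I_C = β·I_B = 50×0.00496 = 0.248 mA, and I_E = (β+1)I_B = 0.253 mA.
V_CE = V_CC − I_C·R_C − I_E·R_E = 12 − 0.248×5.6 − 0.253×0.82 = 10.4 V.
V_CE = 10.4 V > 0.2 V confirms active-region operation.

I_C ≈ 0.25 mA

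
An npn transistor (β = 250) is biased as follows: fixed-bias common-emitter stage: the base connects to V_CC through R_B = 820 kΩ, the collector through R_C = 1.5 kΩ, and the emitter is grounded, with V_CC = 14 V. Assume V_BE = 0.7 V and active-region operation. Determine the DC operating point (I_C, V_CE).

Base loop: V_CC = I_B·R_B + V_BE, so I_B = (14 − 0.7)/820 kΩ = 0.0162 mA.
In the active region I_C = β·I_B = 250 × 0.0162 = 4.05 mA.
Collector loop: V_CE = V_CC − I_C·R_C = 14 − 4.05×1.5 = 7.92 V.
Since V_CE = 7.92 V > V_CE(sat) ≈ 0.2 V, the transistor is in the active region as assumed.

I_C ≈ 4.1 mA, V_CE ≈ 7.9 V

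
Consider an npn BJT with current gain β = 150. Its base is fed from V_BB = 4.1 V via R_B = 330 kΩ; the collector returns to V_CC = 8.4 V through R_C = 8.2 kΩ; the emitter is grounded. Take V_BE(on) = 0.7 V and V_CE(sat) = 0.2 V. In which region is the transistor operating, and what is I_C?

saturation; I_C ≈ 1 mA

Assume active: I_B = (4.1 − 0.7)/330 = 0.0103 mA, giving I_C = β·I_B = 1.55 mA.
But then V_CE = 8.4 − 1.55×8.2 = -4.27 V < V_CE(sat) = 0.2 V — impossible in the active region.
So the transistor is saturated. With V_CE = 0.2 V, I_C = (V_CC − 0.2)/R_C = 8.2/8.2 = 1 mA.
Check: β·I_B = 1.55 mA > I_C = 1 mA, confirming saturation.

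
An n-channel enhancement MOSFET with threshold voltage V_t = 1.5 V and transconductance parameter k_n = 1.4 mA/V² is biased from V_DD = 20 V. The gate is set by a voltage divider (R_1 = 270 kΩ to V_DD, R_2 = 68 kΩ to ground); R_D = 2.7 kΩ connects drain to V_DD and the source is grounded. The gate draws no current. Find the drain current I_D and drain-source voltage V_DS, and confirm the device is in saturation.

V_G = V_DD·R_2/(R_1+R_2) = 20×68/338 = 4.02 V. With the source grounded, V_GS = V_G = 4.02 V.
Assume saturation: I_D = (k_n/2)(V_GS − V_t)² = (1.4/2)×(4.02 − 1.5)² = 0.7×2.52² = 4.46 mA.
V_DS = V_DD − I_D·R_D = 20 − 4.46×2.7 = 7.96 V.
Saturation requires V_DS ≥ V_GS − V_t = 2.52 V; 7.96 ≥ 2.52 ✓.

I_D ≈ 4.5 mA, V_DS ≈ 8 V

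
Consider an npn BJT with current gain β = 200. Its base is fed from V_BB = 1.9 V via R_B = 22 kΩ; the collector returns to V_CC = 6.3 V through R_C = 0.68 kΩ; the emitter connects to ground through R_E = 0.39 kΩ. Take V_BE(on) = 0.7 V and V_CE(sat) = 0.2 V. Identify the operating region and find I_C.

Assume active. Base-emitter loop: I_B = (V_BB − V_BE)/(R_B + (β+1)R_E) = (1.9 − 0.7)/(22 + 201×0.39) = 0.012 mA.
I_C = β·I_B = 200×0.012 = 2.39 mA.
V_CE = V_CC − I_C·R_C − I_E·R_E = 6.3 − 2.39×0.68 − 2.4×0.39 = 3.74 V > V_CE(sat), so the active-region assumption holds.

active; I_C ≈ 2.4 mA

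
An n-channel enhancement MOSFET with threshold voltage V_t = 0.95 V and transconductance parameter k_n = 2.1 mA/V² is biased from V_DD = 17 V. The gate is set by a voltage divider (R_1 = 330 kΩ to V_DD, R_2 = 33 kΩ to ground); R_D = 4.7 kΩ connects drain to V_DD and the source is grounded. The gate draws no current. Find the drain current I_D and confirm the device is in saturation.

V_G = V_DD·R_2/(R_1+R_2) = 17×33/363 = 1.55 V. With the source grounded, V_GS = V_G = 1.55 V.
Assume saturation: I_D = (k_n/2)(V_GS − V_t)² = (2.1/2)×(1.55 − 0.95)² = 1.05×0.595² = 0.372 mA.
V_DS = V_DD − I_D·R_D = 17 − 0.372×4.7 = 15.3 V.
Saturation requires V_DS ≥ V_GS − V_t = 0.595 V; 15.3 ≥ 0.595 ✓.

I_D ≈ 0.37 mA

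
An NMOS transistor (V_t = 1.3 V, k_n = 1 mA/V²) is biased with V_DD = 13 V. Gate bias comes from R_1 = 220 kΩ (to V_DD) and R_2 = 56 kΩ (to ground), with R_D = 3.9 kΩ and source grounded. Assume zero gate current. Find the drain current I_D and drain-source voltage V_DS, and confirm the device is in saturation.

V_G = V_DD·R_2/(R_1+R_2) = 13×56/276 = 2.64 V. With the source grounded, V_GS = V_G = 2.64 V.
Assume saturation: I_D = (k_n/2)(V_GS − V_t)² = (1/2)×(2.64 − 1.3)² = 0.5×1.34² = 0.895 mA.
V_DS = V_DD − I_D·R_D = 13 − 0.895×3.9 = 9.51 V.
Saturation requires V_DS ≥ V_GS − V_t = 1.34 V; 9.51 ≥ 1.34 ✓.

I_D ≈ 0.89 mA, V_DS ≈ 9.5 V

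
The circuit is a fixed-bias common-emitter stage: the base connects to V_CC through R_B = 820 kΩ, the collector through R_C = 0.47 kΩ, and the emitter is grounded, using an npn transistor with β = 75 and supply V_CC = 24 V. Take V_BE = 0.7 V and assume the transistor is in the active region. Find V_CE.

Base loop: V_CC = I_B·R_B + V_BE, so I_B = (24 − 0.7)/820 kΩ = 0.0284 mA.
In the active region I_C = β·I_B = 75 × 0.0284 = 2.13 mA.
Collector loop: V_CE = V_CC − I_C·R_C = 24 − 2.13×0.47 = 23 V.
Since V_CE = 23 V > V_CE(sat) ≈ 0.2 V, the transistor is in the active region as assumed.

V_CE ≈ 23 V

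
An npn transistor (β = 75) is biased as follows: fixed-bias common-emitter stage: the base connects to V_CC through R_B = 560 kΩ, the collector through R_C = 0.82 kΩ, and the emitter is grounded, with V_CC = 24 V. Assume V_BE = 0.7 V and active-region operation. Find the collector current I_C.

Base loop: V_CC = I_B·R_B + V_BE, so I_B = (24 − 0.7)/560 kΩ = 0.0416 mA.
In the active region I_C = β·I_B = 75 × 0.0416 = 3.12 mA.
Collector loop: V_CE = V_CC − I_C·R_C = 24 − 3.12×0.82 = 21.4 V.
Since V_CE = 21.4 V > V_CE(sat) ≈ 0.2 V, the transistor is in the active region as assumed.

I_C ≈ 3.1 mA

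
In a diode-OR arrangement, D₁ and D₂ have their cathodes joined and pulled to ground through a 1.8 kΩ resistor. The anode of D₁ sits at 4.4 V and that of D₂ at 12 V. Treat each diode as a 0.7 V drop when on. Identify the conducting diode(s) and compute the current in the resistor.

Only D₂ conducts; I_R ≈ 6.3 mA

Assume both conduct. Then node N would need to be at both 4.4−0.7 = 3.7 V and 12−0.7 = 11.3 V, which is impossible.
Assume only D₂ conducts: V_N = 12 − 0.7 = 11.3 V, so I_R = 11.3/1.8 = 6.28 mA.
Check D₁: its anode-to-cathode voltage is 4.4 − 11.3 = -6.9 V < 0.7 V, so it is off. The assumption is consistent.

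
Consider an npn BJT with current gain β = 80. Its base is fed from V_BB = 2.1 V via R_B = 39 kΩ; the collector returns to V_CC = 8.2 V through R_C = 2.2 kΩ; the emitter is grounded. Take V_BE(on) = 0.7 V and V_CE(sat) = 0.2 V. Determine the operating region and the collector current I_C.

Assume active. Base-emitter loop: I_B = (V_BB − V_BE)/R_B = (2.1 − 0.7)/39 = 0.0359 mA.
I_C = β·I_B = 80×0.0359 = 2.87 mA.
V_CE = V_CC − I_C·R_C = 8.2 − 2.87×2.2 = 1.88 V > V_CE(sat), so the active-region assumption holds.

active; I_C ≈ 2.9 mA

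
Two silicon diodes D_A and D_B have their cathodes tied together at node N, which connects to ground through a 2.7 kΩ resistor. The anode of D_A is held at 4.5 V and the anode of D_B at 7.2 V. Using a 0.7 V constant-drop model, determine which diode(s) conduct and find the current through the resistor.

Only D_B conducts; I_R ≈ 2.4 mA

Assume both conduct. Then node N would need to be at both 4.5−0.7 = 3.8 V and 7.2−0.7 = 6.5 V, which is impossible.
Assume only D_B conducts: V_N = 7.2 − 0.7 = 6.5 V, so I_R = 6.5/2.7 = 2.41 mA.
Check D_A: its anode-to-cathode voltage is 4.5 − 6.5 = -2 V < 0.7 V, so it is off. The assumption is consistent.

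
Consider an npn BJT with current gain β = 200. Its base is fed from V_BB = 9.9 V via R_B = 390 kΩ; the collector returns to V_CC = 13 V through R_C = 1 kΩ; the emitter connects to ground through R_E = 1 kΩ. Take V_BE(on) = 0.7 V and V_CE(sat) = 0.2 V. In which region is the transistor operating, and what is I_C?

Assume active. Base-emitter loop: I_B = (V_BB − V_BE)/(R_B + (β+1)R_E) = (9.9 − 0.7)/(390 + 201×1) = 0.0156 mA.
I_C = β·I_B = 200×0.0156 = 3.11 mA.
V_CE = V_CC − I_C·R_C − I_E·R_E = 13 − 3.11×1 − 3.13×1 = 6.76 V > V_CE(sat), so the active-region assumption holds.

active; I_C ≈ 3.1 mA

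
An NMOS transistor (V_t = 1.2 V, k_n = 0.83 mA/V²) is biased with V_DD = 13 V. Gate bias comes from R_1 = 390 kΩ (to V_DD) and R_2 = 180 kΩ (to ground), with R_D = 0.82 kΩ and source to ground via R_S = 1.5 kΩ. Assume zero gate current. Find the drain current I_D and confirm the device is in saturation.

I_D ≈ 0.94 mA

V_G = V_DD·R_2/(R_1+R_2) = 13×180/570 = 4.11 V.
Assume saturation: I_D = (k_n/2)(V_GS − V_t)² with V_GS = V_G − I_D·R_S = 4.11 − 1.5·I_D.
Substituting gives 0.934·I_D² − 4.62·I_D + 3.5 = 0, with roots I_D = 0.936 or 4.01 mA.
The root I_D = 4.01 mA gives V_GS = -1.91 V ≤ V_t, so take I_D = 0.936 mA.
Then V_GS = 2.7 V and V_DS = V_DD − I_D(R_D+R_S) = 13 − 0.936×2.32 = 10.8 V.
Saturation requires V_DS ≥ V_GS − V_t = 1.5 V; 10.8 ≥ 1.5 ✓.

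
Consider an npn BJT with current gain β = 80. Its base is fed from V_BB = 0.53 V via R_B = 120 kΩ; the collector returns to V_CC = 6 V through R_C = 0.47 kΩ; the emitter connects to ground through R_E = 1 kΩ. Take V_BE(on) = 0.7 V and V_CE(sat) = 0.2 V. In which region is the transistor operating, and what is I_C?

cutoff; I_C ≈ 0

V_BB = 0.53 V ≤ V_BE(on) = 0.7 V, so the base-emitter junction is not forward biased.
The transistor is in cutoff: I_B = I_C = 0.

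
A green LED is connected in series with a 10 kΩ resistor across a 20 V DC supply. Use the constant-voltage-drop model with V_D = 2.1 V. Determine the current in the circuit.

KVL around the loop: 20 = V_D + I·R = 2.1 + I × 10 kΩ.
So I = (20 − 2.1) / 10 kΩ = 17.9 / 10 = 1.79 mA.

I ≈ 1.8 mA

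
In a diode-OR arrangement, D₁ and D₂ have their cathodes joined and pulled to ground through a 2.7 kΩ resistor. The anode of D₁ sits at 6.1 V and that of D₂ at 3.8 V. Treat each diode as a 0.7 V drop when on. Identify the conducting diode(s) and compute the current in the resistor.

Only D₁ conducts; I_R ≈ 2 mA

Assume both conduct. Then node N would need to be at both 6.1−0.7 = 5.4 V and 3.8−0.7 = 3.1 V, which is impossible.
Assume only D₁ conducts: V_N = 6.1 − 0.7 = 5.4 V, so I_R = 5.4/2.7 = 2 mA.
Check D₂: its anode-to-cathode voltage is 3.8 − 5.4 = -1.6 V < 0.7 V, so it is off. The assumption is consistent.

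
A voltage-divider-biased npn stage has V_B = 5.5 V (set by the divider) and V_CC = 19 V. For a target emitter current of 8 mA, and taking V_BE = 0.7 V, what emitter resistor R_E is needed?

R_E ≈ 0.6 kΩ

V_E = V_B − V_BE = 5.5 − 0.7 = 4.8 V.
R_E = V_E / I_E = 4.8 / 8 = 0.6 kΩ.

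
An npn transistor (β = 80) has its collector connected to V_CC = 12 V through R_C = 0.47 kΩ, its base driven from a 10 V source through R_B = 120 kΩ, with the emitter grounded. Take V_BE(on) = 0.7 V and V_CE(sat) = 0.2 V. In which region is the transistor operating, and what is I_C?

active; I_C ≈ 6.2 mA

Assume active. Base-emitter loop: I_B = (V_BB − V_BE)/R_B = (10 − 0.7)/120 = 0.0775 mA.
I_C = β·I_B = 80×0.0775 = 6.2 mA.
V_CE = V_CC − I_C·R_C = 12 − 6.2×0.47 = 9.09 V > V_CE(sat), so the active-region assumption holds.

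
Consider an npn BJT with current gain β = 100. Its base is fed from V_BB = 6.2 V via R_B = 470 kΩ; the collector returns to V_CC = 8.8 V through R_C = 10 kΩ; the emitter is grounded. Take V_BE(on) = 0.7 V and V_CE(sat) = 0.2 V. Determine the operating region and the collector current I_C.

Assume active: I_B = (6.2 − 0.7)/470 = 0.0117 mA, giving I_C = β·I_B = 1.17 mA.
But then V_CE = 8.8 − 1.17×10 = -2.9 V < V_CE(sat) = 0.2 V — impossible in the active region.
So the transistor is saturated. With V_CE = 0.2 V, I_C = (V_CC − 0.2)/R_C = 8.6/10 = 0.86 mA.
Check: β·I_B = 1.17 mA > I_C = 0.86 mA, confirming saturation.

saturation; I_C ≈ 0.86 mA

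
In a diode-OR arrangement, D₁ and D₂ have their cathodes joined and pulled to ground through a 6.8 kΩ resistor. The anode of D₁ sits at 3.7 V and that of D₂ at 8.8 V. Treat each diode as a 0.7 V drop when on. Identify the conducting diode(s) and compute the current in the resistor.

Assume both conduct. Then node N would need to be at both 3.7−0.7 = 3 V and 8.8−0.7 = 8.1 V, which is impossible.
Assume only D₂ conducts: V_N = 8.8 − 0.7 = 8.1 V, so I_R = 8.1/6.8 = 1.19 mA.
Check D₁: its anode-to-cathode voltage is 3.7 − 8.1 = -4.4 V < 0.7 V, so it is off. The assumption is consistent.

Only D₂ conducts; I_R ≈ 1.2 mA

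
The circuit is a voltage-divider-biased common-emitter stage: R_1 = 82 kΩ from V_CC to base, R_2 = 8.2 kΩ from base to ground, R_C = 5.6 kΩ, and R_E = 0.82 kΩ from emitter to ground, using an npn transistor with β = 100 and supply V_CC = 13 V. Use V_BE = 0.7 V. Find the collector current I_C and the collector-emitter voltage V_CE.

Thevenize the base divider: V_Th = V_CC·R_2/(R_1+R_2) = 13×8.2/90.2 = 1.18 V, R_Th = R_1‖R_2 = 7.45 kΩ.
Base-emitter loop: V_Th = I_B·R_Th + V_BE + (β+1)I_B·R_E, so I_B = (1.18 − 0.7) / (7.45 + 101×0.82) = 0.00534 mA.
I_C = β·I_B = 100×0.00534 = 0.534 mA, and I_E = (β+1)I_B = 0.539 mA.
V_CE = V_CC − I_C·R_C − I_E·R_E = 13 − 0.534×5.6 − 0.539×0.82 = 9.57 V.
V_CE = 9.57 V > 0.2 V confirms active-region operation.

I_C ≈ 0.53 mA, V_CE ≈ 9.6 V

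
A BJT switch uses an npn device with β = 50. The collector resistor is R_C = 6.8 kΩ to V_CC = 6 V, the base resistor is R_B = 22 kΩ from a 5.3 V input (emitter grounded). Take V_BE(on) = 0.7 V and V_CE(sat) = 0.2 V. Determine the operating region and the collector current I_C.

saturation; I_C ≈ 0.85 mA

Assume active: I_B = (5.3 − 0.7)/22 = 0.209 mA, giving I_C = β·I_B = 10.5 mA.
But then V_CE = 6 − 10.5×6.8 = -65.1 V < V_CE(sat) = 0.2 V — impossible in the active region.
So the transistor is saturated. With V_CE = 0.2 V, I_C = (V_CC − 0.2)/R_C = 5.8/6.8 = 0.853 mA.
Check: β·I_B = 10.5 mA > I_C = 0.853 mA, confirming saturation.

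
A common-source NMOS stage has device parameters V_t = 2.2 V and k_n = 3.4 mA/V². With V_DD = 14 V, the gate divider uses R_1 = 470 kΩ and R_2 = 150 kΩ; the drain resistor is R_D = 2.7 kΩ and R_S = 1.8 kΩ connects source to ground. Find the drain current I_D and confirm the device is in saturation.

I_D ≈ 0.39 mA

V_G = V_DD·R_2/(R_1+R_2) = 14×150/620 = 3.39 V.
Assume saturation: I_D = (k_n/2)(V_GS − V_t)² with V_GS = V_G − I_D·R_S = 3.39 − 1.8·I_D.
Substituting gives 5.51·I_D² − 8.27·I_D + 2.4 = 0, with roots I_D = 0.393 or 1.11 mA.
The root I_D = 1.11 mA gives V_GS = 1.39 V ≤ V_t, so take I_D = 0.393 mA.
Then V_GS = 2.68 V and V_DS = V_DD − I_D(R_D+R_S) = 14 − 0.393×4.5 = 12.2 V.
Saturation requires V_DS ≥ V_GS − V_t = 0.481 V; 12.2 ≥ 0.481 ✓.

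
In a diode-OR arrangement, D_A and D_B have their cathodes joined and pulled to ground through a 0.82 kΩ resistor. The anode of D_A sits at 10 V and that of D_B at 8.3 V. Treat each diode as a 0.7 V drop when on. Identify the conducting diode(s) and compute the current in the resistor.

Assume both conduct. Then node N would need to be at both 10−0.7 = 9.3 V and 8.3−0.7 = 7.6 V, which is impossible.
Assume only D_A conducts: V_N = 10 − 0.7 = 9.3 V, so I_R = 9.3/0.82 = 11.3 mA.
Check D_B: its anode-to-cathode voltage is 8.3 − 9.3 = -1 V < 0.7 V, so it is off. The assumption is consistent.

Only D_A conducts; I_R ≈ 11 mA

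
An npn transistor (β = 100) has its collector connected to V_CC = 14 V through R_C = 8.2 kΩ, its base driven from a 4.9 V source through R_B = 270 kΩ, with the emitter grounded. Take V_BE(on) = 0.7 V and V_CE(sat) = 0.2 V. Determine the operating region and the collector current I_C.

Assume active. Base-emitter loop: I_B = (V_BB − V_BE)/R_B = (4.9 − 0.7)/270 = 0.0156 mA.
I_C = β·I_B = 100×0.0156 = 1.56 mA.
V_CE = V_CC − I_C·R_C = 14 − 1.56×8.2 = 1.24 V > V_CE(sat), so the active-region assumption holds.

active; I_C ≈ 1.6 mA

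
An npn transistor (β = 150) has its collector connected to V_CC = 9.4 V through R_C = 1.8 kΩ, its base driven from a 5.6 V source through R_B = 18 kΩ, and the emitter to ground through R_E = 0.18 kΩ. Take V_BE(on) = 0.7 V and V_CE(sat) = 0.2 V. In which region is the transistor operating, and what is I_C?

Assume active: I_B = (5.6 − 0.7)/(18 + 151×0.18) = 0.108 mA, I_C = β·I_B = 16.3 mA.
Then V_CE = 9.4 − 16.3×1.8 − 16.4×0.18 = -22.8 V < 0.2 V — the active assumption fails.
Re-solve with V_CE = 0.2 V. KCL at the emitter: V_E/R_E = (V_BB−0.7−V_E)/R_B + (V_CC−0.2−V_E)/R_C, giving V_E = 0.873 V.
I_C = (V_CC − 0.2 − V_E)/R_C = (9.2 − 0.873)/1.8 = 4.63 mA.
Check: I_B = (4.9 − 0.873)/18 = 0.224 mA, and β·I_B = 33.6 mA > I_C, confirming saturation.

saturation; I_C ≈ 4.6 mA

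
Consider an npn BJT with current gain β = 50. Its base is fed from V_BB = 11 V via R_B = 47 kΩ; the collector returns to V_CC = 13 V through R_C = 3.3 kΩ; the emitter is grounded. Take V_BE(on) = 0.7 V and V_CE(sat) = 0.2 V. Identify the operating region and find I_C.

Assume active: I_B = (11 − 0.7)/47 = 0.219 mA, giving I_C = β·I_B = 11 mA.
But then V_CE = 13 − 11×3.3 = -23.2 V < V_CE(sat) = 0.2 V — impossible in the active region.
So the transistor is saturated. With V_CE = 0.2 V, I_C = (V_CC − 0.2)/R_C = 12.8/3.3 = 3.88 mA.
Check: β·I_B = 11 mA > I_C = 3.88 mA, confirming saturation.

saturation; I_C ≈ 3.9 mA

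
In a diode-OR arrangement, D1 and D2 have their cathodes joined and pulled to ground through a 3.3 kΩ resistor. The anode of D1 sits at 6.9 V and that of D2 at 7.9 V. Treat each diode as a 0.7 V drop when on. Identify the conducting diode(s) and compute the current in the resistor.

Only D2 conducts; I_R ≈ 2.2 mA

Assume both conduct. Then node N would need to be at both 6.9−0.7 = 6.2 V and 7.9−0.7 = 7.2 V, which is impossible.
Assume only D2 conducts: V_N = 7.9 − 0.7 = 7.2 V, so I_R = 7.2/3.3 = 2.18 mA.
Check D1: its anode-to-cathode voltage is 6.9 − 7.2 = -0.3 V < 0.7 V, so it is off. The assumption is consistent.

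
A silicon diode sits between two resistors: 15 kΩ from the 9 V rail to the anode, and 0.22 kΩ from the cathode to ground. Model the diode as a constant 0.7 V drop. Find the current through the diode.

The two resistors are in series with the diode, so KVL gives 9 = I·15 + 0.7 + I·0.22.
I = (9 − 0.7) / (15 + 0.22) kΩ = 8.3 / 15.2 = 0.545 mA.

I ≈ 0.55 mA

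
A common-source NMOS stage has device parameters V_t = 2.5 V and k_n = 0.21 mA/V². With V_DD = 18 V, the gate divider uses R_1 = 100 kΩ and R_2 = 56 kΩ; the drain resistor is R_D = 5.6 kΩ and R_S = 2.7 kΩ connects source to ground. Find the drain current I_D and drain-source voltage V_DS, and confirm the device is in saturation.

I_D ≈ 0.59 mA, V_DS ≈ 13 V

V_G = V_DD·R_2/(R_1+R_2) = 18×56/156 = 6.46 V.
Assume saturation: I_D = (k_n/2)(V_GS − V_t)² with V_GS = V_G − I_D·R_S = 6.46 − 2.7·I_D.
Substituting gives 0.765·I_D² − 3.25·I_D + 1.65 = 0, with roots I_D = 0.59 or 3.65 mA.
The root I_D = 3.65 mA gives V_GS = -3.4 V ≤ V_t, so take I_D = 0.59 mA.
Then V_GS = 4.87 V and V_DS = V_DD − I_D(R_D+R_S) = 18 − 0.59×8.3 = 13.1 V.
Saturation requires V_DS ≥ V_GS − V_t = 2.37 V; 13.1 ≥ 2.37 ✓.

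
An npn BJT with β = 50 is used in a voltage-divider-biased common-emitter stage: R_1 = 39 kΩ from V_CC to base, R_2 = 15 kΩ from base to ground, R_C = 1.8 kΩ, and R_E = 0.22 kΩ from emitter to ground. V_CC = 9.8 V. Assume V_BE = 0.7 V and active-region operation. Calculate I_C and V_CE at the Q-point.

I_C ≈ 4.6 mA, V_CE ≈ 0.52 V

Thevenize the base divider: V_Th = V_CC·R_2/(R_1+R_2) = 9.8×15/54 = 2.72 V, R_Th = R_1‖R_2 = 10.8 kΩ.
Base-emitter loop: V_Th = I_B·R_Th + V_BE + (β+1)I_B·R_E, so I_B = (2.72 − 0.7) / (10.8 + 51×0.22) = 0.0917 mA.
I_C = β·I_B = 50×0.0917 = 4.58 mA, and I_E = (β+1)I_B = 4.68 mA.
V_CE = V_CC − I_C·R_C − I_E·R_E = 9.8 − 4.58×1.8 − 4.68×0.22 = 0.518 V.
V_CE = 0.518 V > 0.2 V confirms active-region operation.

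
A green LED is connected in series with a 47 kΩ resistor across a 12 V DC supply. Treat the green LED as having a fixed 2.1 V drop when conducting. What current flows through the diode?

I ≈ 0.21 mA

KVL around the loop: 12 = V_D + I·R = 2.1 + I × 47 kΩ.
So I = (12 − 2.1) / 47 kΩ = 9.9 / 47 = 0.211 mA.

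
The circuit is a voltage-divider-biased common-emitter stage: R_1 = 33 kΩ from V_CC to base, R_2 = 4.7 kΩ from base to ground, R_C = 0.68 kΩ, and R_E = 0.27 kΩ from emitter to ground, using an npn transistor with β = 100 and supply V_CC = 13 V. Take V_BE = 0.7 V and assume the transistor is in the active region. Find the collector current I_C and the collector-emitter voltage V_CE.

Thevenize the base divider: V_Th = V_CC·R_2/(R_1+R_2) = 13×4.7/37.7 = 1.62 V, R_Th = R_1‖R_2 = 4.11 kΩ.
Base-emitter loop: V_Th = I_B·R_Th + V_BE + (β+1)I_B·R_E, so I_B = (1.62 − 0.7) / (4.11 + 101×0.27) = 0.0293 mA.
I_C = β·I_B = 100×0.0293 = 2.93 mA, and I_E = (β+1)I_B = 2.96 mA.
V_CE = V_CC − I_C·R_C − I_E·R_E = 13 − 2.93×0.68 − 2.96×0.27 = 10.2 V.
V_CE = 10.2 V > 0.2 V confirms active-region operation.

I_C ≈ 2.9 mA, V_CE ≈ 10 V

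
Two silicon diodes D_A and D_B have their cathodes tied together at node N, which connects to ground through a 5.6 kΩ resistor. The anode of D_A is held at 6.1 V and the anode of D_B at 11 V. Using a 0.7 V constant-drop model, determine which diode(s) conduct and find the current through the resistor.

Only D_B conducts; I_R ≈ 1.8 mA

Assume both conduct. Then node N would need to be at both 6.1−0.7 = 5.4 V and 11−0.7 = 10.3 V, which is impossible.
Assume only D_B conducts: V_N = 11 − 0.7 = 10.3 V, so I_R = 10.3/5.6 = 1.84 mA.
Check D_A: its anode-to-cathode voltage is 6.1 − 10.3 = -4.2 V < 0.7 V, so it is off. The assumption is consistent.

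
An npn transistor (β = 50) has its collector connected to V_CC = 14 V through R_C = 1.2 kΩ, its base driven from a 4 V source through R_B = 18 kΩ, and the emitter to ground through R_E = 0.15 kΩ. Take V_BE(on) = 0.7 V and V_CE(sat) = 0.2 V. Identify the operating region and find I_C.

active; I_C ≈ 6.4 mA

Assume active. Base-emitter loop: I_B = (V_BB − V_BE)/(R_B + (β+1)R_E) = (4 − 0.7)/(18 + 51×0.15) = 0.129 mA.
I_C = β·I_B = 50×0.129 = 6.43 mA.
V_CE = V_CC − I_C·R_C − I_E·R_E = 14 − 6.43×1.2 − 6.56×0.15 = 5.3 V > V_CE(sat), so the active-region assumption holds.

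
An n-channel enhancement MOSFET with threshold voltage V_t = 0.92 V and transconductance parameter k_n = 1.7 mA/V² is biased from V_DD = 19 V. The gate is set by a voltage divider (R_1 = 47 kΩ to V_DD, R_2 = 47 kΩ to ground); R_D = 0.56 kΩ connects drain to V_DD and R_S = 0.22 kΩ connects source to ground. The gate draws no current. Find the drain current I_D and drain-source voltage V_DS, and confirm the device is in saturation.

I_D ≈ 18 mA, V_DS ≈ 4.9 V

V_G = V_DD·R_2/(R_1+R_2) = 19×47/94 = 9.5 V.
Assume saturation: I_D = (k_n/2)(V_GS − V_t)² with V_GS = V_G − I_D·R_S = 9.5 − 0.22·I_D.
Substituting gives 0.0411·I_D² − 4.21·I_D + 62.6 = 0, with roots I_D = 18.1 or 84.3 mA.
The root I_D = 84.3 mA gives V_GS = -9.04 V ≤ V_t, so take I_D = 18.1 mA.
Then V_GS = 5.53 V and V_DS = V_DD − I_D(R_D+R_S) = 19 − 18.1×0.78 = 4.92 V.
Saturation requires V_DS ≥ V_GS − V_t = 4.61 V; 4.92 ≥ 4.61 ✓.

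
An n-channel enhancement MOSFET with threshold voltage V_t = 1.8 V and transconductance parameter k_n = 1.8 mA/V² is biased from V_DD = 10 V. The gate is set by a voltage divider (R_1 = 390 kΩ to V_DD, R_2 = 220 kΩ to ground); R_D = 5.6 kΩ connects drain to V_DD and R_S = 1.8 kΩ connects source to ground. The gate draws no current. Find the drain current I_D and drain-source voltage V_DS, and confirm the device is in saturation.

V_G = V_DD·R_2/(R_1+R_2) = 10×220/610 = 3.61 V.
Assume saturation: I_D = (k_n/2)(V_GS − V_t)² with V_GS = V_G − I_D·R_S = 3.61 − 1.8·I_D.
Substituting gives 2.92·I_D² − 6.85·I_D + 2.94 = 0, with roots I_D = 0.564 or 1.79 mA.
The root I_D = 1.79 mA gives V_GS = 0.391 V ≤ V_t, so take I_D = 0.564 mA.
Then V_GS = 2.59 V and V_DS = V_DD − I_D(R_D+R_S) = 10 − 0.564×7.4 = 5.83 V.
Saturation requires V_DS ≥ V_GS − V_t = 0.792 V; 5.83 ≥ 0.792 ✓.

I_D ≈ 0.56 mA, V_DS ≈ 5.8 V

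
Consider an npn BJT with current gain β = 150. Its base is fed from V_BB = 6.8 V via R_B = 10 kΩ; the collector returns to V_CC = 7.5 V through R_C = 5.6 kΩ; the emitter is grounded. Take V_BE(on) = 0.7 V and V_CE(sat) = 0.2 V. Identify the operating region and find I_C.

saturation; I_C ≈ 1.3 mA

Assume active: I_B = (6.8 − 0.7)/10 = 0.61 mA, giving I_C = β·I_B = 91.5 mA.
But then V_CE = 7.5 − 91.5×5.6 = -505 V < V_CE(sat) = 0.2 V — impossible in the active region.
So the transistor is saturated. With V_CE = 0.2 V, I_C = (V_CC − 0.2)/R_C = 7.3/5.6 = 1.3 mA.
Check: β·I_B = 91.5 mA > I_C = 1.3 mA, confirming saturation.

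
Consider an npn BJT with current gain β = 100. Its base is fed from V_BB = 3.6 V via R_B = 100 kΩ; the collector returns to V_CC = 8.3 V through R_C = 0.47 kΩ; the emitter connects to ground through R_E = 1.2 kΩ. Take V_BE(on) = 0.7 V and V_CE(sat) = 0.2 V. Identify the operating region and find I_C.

active; I_C ≈ 1.3 mA

Assume active. Base-emitter loop: I_B = (V_BB − V_BE)/(R_B + (β+1)R_E) = (3.6 − 0.7)/(100 + 101×1.2) = 0.0131 mA.
I_C = β·I_B = 100×0.0131 = 1.31 mA.
V_CE = V_CC − I_C·R_C − I_E·R_E = 8.3 − 1.31×0.47 − 1.32×1.2 = 6.09 V > V_CE(sat), so the active-region assumption holds.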